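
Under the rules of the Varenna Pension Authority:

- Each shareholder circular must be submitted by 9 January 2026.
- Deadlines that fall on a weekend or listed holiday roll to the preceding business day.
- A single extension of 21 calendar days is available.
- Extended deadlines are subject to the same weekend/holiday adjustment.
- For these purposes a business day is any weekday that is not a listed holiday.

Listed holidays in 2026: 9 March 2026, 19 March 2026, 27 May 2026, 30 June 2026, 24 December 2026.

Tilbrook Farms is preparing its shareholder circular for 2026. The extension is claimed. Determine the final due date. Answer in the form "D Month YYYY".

30 January 2026

Start from the fixed due date, 9 January 2026.
9 January 2026 (Friday) is already a business day.
The 21-calendar-day extension moves the deadline from 9 January 2026 to 30 January 2026.
30 January 2026 (Friday) is already a business day.
Final deadline: 30 January 2026.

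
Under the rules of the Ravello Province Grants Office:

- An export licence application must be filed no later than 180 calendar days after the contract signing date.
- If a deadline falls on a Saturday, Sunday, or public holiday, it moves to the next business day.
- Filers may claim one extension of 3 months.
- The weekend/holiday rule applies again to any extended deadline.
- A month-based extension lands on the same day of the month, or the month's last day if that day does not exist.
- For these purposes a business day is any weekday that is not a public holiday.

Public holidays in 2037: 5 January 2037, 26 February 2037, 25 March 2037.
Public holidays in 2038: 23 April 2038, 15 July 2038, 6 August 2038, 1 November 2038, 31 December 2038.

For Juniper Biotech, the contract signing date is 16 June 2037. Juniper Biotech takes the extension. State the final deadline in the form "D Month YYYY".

Trigger date 16 June 2037 + 180 calendar days = 13 December 2037.
Because 13 December 2037 is a Sunday, the deadline becomes 14 December 2037 (Monday).
Applying the 3 months extension: 3 months after 14 December 2037 is 14 March 2038.
14 March 2038 falls on a Sunday. Rolling to the next business day gives 15 March 2038, a Monday.
Final deadline: 15 March 2038.

15 March 2038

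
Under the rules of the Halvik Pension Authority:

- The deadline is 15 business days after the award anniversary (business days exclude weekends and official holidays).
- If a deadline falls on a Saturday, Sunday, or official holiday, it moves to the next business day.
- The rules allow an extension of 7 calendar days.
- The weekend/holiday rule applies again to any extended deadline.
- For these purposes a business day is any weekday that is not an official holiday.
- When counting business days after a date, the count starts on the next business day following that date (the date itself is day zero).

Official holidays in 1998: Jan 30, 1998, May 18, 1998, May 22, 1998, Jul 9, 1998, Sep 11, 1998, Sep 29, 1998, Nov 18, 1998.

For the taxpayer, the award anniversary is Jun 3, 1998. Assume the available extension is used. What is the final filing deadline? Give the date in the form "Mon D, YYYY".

Jul 1, 1998

15 business days after Jun 3, 1998, excluding weekends and holidays, is Jun 24, 1998.
Since Jun 24, 1998 is a Wednesday and not a holiday, the date is unchanged.
Applying the 7-calendar-day extension: Jun 24, 1998 + 7 days = Jul 1, 1998.
Jul 1, 1998 (Wednesday) is already a business day.
So the filing is due Jul 1, 1998.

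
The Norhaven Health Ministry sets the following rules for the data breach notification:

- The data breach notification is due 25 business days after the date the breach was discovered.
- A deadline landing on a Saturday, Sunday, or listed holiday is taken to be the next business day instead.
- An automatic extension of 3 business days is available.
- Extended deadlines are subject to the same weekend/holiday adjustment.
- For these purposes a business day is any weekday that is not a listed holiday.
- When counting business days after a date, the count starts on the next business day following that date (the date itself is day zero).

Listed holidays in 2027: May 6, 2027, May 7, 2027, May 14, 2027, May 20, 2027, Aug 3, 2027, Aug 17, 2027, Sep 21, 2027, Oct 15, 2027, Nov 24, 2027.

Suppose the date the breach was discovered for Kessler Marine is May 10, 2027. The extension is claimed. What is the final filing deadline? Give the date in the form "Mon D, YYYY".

Jun 21, 2027

Counting 25 business days after May 10, 2027 (skipping weekends and listed holidays) reaches Jun 16, 2027.
Jun 16, 2027 (Wednesday) is already a business day.
Applying the 3-business-day extension: 3 business days after Jun 16, 2027 is Jun 21, 2027.
Since Jun 21, 2027 is a Monday and not a holiday, the date is unchanged.
Deadline: Jun 21, 2027.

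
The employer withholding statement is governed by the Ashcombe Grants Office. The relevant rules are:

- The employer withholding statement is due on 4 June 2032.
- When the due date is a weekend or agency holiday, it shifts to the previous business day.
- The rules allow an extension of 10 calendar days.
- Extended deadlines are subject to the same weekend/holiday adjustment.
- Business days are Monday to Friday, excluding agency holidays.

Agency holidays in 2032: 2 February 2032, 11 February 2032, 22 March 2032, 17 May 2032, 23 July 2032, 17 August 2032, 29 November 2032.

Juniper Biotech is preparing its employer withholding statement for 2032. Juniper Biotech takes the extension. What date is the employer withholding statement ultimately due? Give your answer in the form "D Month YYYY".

Start from the fixed due date, 4 June 2032.
Since 4 June 2032 is a Friday and not a holiday, the date is unchanged.
The 10-calendar-day extension moves the deadline from 4 June 2032 to 14 June 2032.
14 June 2032 (Monday) is already a business day.
Deadline: 14 June 2032.

14 June 2032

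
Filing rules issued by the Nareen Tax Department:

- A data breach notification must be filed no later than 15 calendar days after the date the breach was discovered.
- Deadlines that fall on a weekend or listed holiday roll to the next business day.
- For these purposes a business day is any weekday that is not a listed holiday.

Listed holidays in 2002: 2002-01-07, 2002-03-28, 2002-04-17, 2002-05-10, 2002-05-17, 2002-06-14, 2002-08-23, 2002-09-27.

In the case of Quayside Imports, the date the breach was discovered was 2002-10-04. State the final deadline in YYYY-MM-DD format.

15 calendar days after 2002-10-04 is 2002-10-19.
2002-10-19 is a Saturday, so it moves to the next business day, 2002-10-21 (Monday).
The final due date is 2002-10-21.

2002-10-21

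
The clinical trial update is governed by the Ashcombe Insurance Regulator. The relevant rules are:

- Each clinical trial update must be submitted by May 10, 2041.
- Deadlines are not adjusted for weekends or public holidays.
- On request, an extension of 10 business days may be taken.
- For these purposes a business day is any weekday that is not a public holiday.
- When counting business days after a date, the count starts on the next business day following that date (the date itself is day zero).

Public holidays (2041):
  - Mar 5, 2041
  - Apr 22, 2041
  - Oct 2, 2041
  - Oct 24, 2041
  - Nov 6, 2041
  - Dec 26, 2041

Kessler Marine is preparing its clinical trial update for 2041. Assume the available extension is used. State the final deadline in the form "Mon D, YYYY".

May 24, 2041

The statutory due date is May 10, 2041.
May 10, 2041 falls on a Friday. The rules make no weekend/holiday allowance, so it remains May 10, 2041.
Applying the 10-business-day extension: 10 business days after May 10, 2041 is May 24, 2041.
May 24, 2041 falls on a Friday. The rules make no weekend/holiday allowance, so it remains May 24, 2041.
So the filing is due May 24, 2041.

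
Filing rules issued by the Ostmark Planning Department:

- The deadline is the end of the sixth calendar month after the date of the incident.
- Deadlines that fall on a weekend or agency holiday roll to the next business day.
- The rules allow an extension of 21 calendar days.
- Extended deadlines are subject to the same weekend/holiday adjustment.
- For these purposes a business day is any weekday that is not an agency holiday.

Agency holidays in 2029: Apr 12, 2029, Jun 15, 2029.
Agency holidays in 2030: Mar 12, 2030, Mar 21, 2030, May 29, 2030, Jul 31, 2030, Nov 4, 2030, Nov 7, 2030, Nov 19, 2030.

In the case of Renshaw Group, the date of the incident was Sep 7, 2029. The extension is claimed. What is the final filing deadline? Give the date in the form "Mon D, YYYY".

The sixth month after Sep 7, 2029 is March 2030, whose last day is Mar 31, 2030.
Mar 31, 2030 falls on a Sunday. Rolling to the next business day gives Apr 1, 2030, a Monday.
Add the 21 calendar-day extension to Apr 1, 2030: Apr 22, 2030.
Apr 22, 2030 falls on a Monday, which is a business day, so no adjustment is needed.
So the filing is due Apr 22, 2030.

Apr 22, 2030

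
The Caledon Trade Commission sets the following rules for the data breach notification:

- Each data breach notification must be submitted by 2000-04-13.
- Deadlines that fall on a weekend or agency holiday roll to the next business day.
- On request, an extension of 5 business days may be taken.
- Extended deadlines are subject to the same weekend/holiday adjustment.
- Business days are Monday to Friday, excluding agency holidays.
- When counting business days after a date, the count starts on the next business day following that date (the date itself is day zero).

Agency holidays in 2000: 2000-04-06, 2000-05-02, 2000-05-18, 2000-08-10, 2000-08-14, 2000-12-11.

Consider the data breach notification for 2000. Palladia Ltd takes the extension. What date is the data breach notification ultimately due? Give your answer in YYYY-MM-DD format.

2000-04-20

Start from the fixed due date, 2000-04-13.
2000-04-13 falls on a Thursday, which is a business day, so no adjustment is needed.
The 5-business-day extension runs from 2000-04-13 to 2000-04-20.
2000-04-20 (Thursday) is already a business day.
So the filing is due 2000-04-20.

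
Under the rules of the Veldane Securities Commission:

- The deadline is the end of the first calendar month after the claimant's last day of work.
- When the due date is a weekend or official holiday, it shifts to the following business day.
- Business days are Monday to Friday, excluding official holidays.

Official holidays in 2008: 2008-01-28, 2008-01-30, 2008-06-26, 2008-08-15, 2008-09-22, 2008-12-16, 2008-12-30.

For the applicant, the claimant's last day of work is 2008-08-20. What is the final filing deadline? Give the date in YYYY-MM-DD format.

1 month after 2008-08-20 is September 2008; that month ends on 2008-09-30.
Since 2008-09-30 is a Tuesday and not a holiday, the date is unchanged.
So the filing is due 2008-09-30.

2008-09-30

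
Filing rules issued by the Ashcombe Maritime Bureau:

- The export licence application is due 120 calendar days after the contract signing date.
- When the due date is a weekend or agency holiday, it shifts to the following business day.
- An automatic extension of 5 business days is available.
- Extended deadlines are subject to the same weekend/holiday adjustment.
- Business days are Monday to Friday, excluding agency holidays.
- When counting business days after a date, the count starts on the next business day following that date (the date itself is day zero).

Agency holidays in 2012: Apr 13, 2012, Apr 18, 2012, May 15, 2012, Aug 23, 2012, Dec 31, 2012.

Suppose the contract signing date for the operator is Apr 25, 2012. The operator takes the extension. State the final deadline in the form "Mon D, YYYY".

Adding 120 calendar days to Apr 25, 2012 gives Aug 23, 2012.
Aug 23, 2012 falls on a listed holiday. Rolling to the next business day gives Aug 24, 2012, a Friday.
The 5-business-day extension runs from Aug 24, 2012 to Aug 31, 2012.
Since Aug 31, 2012 is a Friday and not a holiday, the date is unchanged.
Deadline: Aug 31, 2012.

Aug 31, 2012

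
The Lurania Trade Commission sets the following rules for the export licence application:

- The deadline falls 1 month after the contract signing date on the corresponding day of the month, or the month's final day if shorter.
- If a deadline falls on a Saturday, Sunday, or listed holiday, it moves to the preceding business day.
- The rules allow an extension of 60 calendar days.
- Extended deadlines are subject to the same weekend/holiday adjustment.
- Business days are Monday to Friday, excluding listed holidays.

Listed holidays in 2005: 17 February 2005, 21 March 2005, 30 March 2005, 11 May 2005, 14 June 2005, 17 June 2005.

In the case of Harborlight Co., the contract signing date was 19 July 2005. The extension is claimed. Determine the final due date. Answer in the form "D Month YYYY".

18 October 2005

1 month after 19 July 2005, on the same day of the month, is 19 August 2005.
19 August 2005 (Friday) is already a business day.
With the 60-day extension, 19 August 2005 becomes 18 October 2005.
18 October 2005 is a Tuesday and not a listed holiday, so it stands.
Deadline: 18 October 2005.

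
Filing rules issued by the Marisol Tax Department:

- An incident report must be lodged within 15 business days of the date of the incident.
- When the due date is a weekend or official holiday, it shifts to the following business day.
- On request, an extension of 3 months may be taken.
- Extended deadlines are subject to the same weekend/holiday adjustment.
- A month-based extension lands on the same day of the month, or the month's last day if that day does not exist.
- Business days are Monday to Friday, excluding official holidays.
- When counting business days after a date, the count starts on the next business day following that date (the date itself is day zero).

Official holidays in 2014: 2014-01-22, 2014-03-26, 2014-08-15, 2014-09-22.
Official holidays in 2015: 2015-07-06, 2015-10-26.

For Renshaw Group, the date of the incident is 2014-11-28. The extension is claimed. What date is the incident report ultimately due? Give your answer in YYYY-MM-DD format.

15 business days after 2014-11-28, excluding weekends and holidays, is 2014-12-19.
2014-12-19 (Friday) is already a business day.
Add 3 months to 2014-12-19: 2015-03-19.
2015-03-19 falls on a Thursday, which is a business day, so no adjustment is needed.
Final deadline: 2015-03-19.

2015-03-19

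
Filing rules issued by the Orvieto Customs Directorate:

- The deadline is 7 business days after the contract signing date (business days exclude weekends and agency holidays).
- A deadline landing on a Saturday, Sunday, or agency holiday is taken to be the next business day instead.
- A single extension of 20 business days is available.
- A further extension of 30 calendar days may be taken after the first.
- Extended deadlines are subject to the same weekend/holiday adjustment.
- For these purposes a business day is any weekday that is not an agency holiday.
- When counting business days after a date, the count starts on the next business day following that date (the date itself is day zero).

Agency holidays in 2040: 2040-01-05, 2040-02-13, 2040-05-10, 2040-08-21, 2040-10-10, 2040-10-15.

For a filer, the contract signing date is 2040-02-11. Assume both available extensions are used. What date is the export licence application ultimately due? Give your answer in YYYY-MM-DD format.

Starting the day after 2040-02-11 and counting 7 business days lands on 2040-02-22.
2040-02-22 (Wednesday) is already a business day.
The 20-business-day extension runs from 2040-02-22 to 2040-03-21.
2040-03-21 falls on a Wednesday, which is a business day, so no adjustment is needed.
The 30-calendar-day extension moves the deadline from 2040-03-21 to 2040-04-20.
2040-04-20 is a Friday and not a listed holiday, so it stands.
So the filing is due 2040-04-20.

2040-04-20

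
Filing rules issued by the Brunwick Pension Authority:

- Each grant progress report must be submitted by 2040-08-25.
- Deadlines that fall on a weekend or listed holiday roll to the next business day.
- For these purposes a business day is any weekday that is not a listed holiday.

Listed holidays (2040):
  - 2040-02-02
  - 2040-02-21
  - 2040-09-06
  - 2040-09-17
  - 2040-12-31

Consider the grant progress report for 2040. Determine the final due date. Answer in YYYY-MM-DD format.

2040-08-27

Start from the fixed due date, 2040-08-25.
2040-08-25 is a Saturday; the next business day is 2040-08-27 (Monday).
Deadline: 2040-08-27.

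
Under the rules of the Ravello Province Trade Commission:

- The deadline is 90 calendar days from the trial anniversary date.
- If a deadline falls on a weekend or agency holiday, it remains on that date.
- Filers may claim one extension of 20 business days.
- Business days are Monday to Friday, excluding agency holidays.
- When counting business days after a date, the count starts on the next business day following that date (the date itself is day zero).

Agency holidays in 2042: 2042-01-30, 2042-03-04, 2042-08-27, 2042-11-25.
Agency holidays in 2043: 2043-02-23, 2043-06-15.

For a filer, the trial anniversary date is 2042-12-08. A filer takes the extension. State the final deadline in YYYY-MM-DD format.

Trigger date 2042-12-08 + 90 calendar days = 2043-03-08.
2043-03-08 falls on a Sunday. The rules make no weekend/holiday allowance, so it remains 2043-03-08.
Counting 20 further business days from 2043-03-08 reaches 2043-04-03.
No adjustment is made for weekends or holidays, so 2043-04-03 stands.
Deadline: 2043-04-03.

2043-04-03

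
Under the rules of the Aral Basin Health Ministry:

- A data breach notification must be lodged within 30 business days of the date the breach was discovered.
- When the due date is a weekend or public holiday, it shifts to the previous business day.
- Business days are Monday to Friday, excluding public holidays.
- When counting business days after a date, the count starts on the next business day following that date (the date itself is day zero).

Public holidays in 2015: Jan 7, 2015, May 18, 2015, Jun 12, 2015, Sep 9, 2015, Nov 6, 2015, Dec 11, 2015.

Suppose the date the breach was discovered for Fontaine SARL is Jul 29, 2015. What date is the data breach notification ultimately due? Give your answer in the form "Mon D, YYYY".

Counting 30 business days after Jul 29, 2015 (skipping weekends and listed holidays) reaches Sep 10, 2015.
Sep 10, 2015 (Thursday) is already a business day.
Final deadline: Sep 10, 2015.

Sep 10, 2015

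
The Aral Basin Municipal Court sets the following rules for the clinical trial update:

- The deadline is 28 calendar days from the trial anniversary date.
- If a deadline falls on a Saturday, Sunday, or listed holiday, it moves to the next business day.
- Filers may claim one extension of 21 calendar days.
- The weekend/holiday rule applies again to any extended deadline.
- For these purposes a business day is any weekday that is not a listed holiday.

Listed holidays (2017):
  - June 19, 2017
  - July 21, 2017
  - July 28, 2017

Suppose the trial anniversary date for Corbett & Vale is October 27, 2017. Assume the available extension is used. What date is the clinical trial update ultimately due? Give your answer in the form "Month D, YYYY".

28 calendar days after October 27, 2017 is November 24, 2017.
November 24, 2017 falls on a Friday, which is a business day, so no adjustment is needed.
Applying the 21-calendar-day extension: November 24, 2017 + 21 days = December 15, 2017.
December 15, 2017 (Friday) is already a business day.
Deadline: December 15, 2017.

December 15, 2017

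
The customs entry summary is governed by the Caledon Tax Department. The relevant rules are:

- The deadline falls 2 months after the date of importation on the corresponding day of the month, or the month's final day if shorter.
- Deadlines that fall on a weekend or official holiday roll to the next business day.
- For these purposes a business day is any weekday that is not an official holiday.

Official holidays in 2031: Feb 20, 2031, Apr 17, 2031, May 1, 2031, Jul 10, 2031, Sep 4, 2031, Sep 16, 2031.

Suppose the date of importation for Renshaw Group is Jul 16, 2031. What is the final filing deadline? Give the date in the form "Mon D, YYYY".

Moving 2 months forward from Jul 16, 2031 on the corresponding day gives Sep 16, 2031.
Because Sep 16, 2031 is a listed holiday, the deadline becomes Sep 17, 2031 (Wednesday).
So the filing is due Sep 17, 2031.

Sep 17, 2031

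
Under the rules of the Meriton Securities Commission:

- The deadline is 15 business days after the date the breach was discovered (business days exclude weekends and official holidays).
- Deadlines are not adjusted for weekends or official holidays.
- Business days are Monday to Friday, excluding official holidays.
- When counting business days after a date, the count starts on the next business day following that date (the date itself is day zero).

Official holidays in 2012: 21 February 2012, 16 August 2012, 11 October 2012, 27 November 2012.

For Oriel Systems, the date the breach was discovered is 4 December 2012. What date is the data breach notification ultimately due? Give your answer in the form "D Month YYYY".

Counting 15 business days after 4 December 2012 (skipping weekends and listed holidays) reaches 25 December 2012.
25 December 2012 falls on a Tuesday. The rules make no weekend/holiday allowance, so it remains 25 December 2012.
The final due date is 25 December 2012.

25 December 2012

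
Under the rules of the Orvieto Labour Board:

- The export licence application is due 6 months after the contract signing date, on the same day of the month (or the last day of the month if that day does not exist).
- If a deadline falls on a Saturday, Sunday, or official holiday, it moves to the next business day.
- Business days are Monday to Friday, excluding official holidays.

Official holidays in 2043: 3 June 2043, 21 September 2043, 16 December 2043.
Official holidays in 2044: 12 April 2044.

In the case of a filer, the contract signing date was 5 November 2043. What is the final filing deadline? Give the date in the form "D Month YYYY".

5 May 2044

6 months from 5 November 2043 is 5 May 2044.
5 May 2044 falls on a Thursday, which is a business day, so no adjustment is needed.
The final due date is 5 May 2044.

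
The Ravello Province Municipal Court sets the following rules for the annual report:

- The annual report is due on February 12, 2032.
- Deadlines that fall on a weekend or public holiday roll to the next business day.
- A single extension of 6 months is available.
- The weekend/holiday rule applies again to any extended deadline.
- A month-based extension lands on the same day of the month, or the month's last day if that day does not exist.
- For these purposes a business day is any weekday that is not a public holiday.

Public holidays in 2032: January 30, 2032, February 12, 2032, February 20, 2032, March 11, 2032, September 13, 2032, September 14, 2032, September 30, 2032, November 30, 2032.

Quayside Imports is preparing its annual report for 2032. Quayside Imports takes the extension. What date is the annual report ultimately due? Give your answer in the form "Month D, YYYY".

Start from the fixed due date, February 12, 2032.
February 12, 2032 falls on a listed holiday. Rolling to the next business day gives February 13, 2032, a Friday.
The 6 months extension carries February 13, 2032 to August 13, 2032.
August 13, 2032 (Friday) is already a business day.
The final due date is August 13, 2032.

August 13, 2032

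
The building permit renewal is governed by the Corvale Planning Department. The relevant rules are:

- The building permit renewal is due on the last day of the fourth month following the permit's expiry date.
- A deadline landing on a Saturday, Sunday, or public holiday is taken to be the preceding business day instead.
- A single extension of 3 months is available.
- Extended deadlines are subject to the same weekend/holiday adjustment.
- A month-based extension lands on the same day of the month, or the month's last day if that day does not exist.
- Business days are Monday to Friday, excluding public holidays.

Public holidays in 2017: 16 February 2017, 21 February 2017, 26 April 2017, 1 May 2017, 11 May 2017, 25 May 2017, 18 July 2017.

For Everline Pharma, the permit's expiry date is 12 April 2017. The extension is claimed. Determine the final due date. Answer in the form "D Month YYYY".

30 November 2017

4 months after 12 April 2017 is August 2017; that month ends on 31 August 2017.
Since 31 August 2017 is a Thursday and not a holiday, the date is unchanged.
Add 3 months to 31 August 2017: 30 November 2017 (day 31 does not exist in November, so the month's last day is used).
30 November 2017 is a Thursday and not a listed holiday, so it stands.
Final deadline: 30 November 2017.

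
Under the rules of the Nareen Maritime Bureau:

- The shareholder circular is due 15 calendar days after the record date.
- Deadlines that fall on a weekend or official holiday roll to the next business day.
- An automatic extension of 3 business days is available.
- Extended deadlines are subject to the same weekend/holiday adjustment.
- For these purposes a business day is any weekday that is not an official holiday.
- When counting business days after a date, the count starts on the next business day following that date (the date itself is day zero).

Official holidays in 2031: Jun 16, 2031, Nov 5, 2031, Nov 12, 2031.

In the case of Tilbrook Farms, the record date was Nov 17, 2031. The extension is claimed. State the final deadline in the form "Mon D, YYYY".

From Nov 17, 2031, 15 calendar days later is Dec 2, 2031.
Since Dec 2, 2031 is a Tuesday and not a holiday, the date is unchanged.
Applying the 3-business-day extension: 3 business days after Dec 2, 2031 is Dec 5, 2031.
Dec 5, 2031 (Friday) is already a business day.
Deadline: Dec 5, 2031.

Dec 5, 2031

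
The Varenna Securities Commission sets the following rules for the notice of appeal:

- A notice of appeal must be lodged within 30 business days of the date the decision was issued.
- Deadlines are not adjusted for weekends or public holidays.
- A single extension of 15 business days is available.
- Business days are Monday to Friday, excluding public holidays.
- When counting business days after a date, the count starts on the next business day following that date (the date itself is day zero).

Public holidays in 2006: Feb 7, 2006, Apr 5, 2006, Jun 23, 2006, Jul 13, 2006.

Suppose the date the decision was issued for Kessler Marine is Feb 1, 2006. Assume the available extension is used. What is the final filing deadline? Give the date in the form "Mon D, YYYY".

Apr 7, 2006

Starting the day after Feb 1, 2006 and counting 30 business days lands on Mar 16, 2006.
Mar 16, 2006 falls on a Thursday. The rules make no weekend/holiday allowance, so it remains Mar 16, 2006.
The 15-business-day extension runs from Mar 16, 2006 to Apr 7, 2006.
No adjustment is made for weekends or holidays, so Apr 7, 2006 stands.
So the filing is due Apr 7, 2006.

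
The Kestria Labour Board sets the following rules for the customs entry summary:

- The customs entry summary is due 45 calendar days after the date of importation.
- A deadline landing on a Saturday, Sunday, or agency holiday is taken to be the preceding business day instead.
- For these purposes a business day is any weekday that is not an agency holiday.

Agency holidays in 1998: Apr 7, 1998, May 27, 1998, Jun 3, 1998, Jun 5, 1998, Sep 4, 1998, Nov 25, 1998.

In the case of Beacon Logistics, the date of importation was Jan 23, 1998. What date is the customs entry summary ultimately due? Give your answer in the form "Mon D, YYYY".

45 calendar days after Jan 23, 1998 is Mar 9, 1998.
Mar 9, 1998 is a Monday and not a listed holiday, so it stands.
So the filing is due Mar 9, 1998.

Mar 9, 1998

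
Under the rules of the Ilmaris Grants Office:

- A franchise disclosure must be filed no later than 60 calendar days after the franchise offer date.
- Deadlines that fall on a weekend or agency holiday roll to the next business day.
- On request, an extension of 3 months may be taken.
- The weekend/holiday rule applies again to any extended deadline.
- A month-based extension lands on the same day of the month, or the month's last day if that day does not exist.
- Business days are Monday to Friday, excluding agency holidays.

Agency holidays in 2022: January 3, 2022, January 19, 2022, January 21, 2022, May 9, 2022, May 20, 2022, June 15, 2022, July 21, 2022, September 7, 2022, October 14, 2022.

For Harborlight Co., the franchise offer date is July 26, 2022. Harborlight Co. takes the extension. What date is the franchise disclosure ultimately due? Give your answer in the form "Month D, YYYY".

Trigger date July 26, 2022 + 60 calendar days = September 24, 2022.
September 24, 2022 falls on a Saturday. Rolling to the next business day gives September 26, 2022, a Monday.
Applying the 3 months extension: 3 months after September 26, 2022 is December 26, 2022.
December 26, 2022 falls on a Monday, which is a business day, so no adjustment is needed.
Final deadline: December 26, 2022.

December 26, 2022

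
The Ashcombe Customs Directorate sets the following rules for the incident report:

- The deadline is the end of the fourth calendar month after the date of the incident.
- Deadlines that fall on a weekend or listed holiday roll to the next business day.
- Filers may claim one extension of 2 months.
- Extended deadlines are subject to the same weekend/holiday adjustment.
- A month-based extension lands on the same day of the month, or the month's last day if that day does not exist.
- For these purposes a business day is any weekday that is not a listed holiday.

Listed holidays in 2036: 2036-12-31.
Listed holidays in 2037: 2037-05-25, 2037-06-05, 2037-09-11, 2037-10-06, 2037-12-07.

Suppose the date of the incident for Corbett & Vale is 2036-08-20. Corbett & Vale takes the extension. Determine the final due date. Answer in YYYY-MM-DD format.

4 months after 2036-08-20 falls in December 2036; the last day of that month is 2036-12-31.
Because 2036-12-31 is a listed holiday, the deadline becomes 2037-01-01 (Thursday).
Applying the 2 months extension: 2 months after 2037-01-01 is 2037-03-01.
2037-03-01 is a Sunday, so it moves to the next business day, 2037-03-02 (Monday).
So the filing is due 2037-03-02.

2037-03-02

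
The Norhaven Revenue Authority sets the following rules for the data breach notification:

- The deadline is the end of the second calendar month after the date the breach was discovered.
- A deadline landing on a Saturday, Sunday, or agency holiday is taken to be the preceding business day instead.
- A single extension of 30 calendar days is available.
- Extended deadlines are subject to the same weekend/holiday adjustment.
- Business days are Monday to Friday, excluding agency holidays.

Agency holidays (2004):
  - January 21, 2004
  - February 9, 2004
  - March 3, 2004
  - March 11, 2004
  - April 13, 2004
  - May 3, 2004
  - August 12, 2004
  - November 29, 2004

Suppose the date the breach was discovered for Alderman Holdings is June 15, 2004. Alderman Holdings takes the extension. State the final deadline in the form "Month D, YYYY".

2 months after June 15, 2004 is August 2004; that month ends on August 31, 2004.
Since August 31, 2004 is a Tuesday and not a holiday, the date is unchanged.
With the 30-day extension, August 31, 2004 becomes September 30, 2004.
September 30, 2004 (Thursday) is already a business day.
Final deadline: September 30, 2004.

September 30, 2004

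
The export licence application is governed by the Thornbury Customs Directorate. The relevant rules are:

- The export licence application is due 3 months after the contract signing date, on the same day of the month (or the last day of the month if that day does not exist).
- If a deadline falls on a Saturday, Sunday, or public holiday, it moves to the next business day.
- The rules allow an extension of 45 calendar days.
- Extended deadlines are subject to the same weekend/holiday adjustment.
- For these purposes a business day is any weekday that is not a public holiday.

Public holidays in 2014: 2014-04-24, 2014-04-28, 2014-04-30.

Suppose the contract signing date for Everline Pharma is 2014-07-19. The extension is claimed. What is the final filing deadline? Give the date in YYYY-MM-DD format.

Moving 3 months forward from 2014-07-19 on the corresponding day gives 2014-10-19.
2014-10-19 falls on a Sunday. Rolling to the next business day gives 2014-10-20, a Monday.
With the 45-day extension, 2014-10-20 becomes 2014-12-04.
2014-12-04 (Thursday) is already a business day.
Final deadline: 2014-12-04.

2014-12-04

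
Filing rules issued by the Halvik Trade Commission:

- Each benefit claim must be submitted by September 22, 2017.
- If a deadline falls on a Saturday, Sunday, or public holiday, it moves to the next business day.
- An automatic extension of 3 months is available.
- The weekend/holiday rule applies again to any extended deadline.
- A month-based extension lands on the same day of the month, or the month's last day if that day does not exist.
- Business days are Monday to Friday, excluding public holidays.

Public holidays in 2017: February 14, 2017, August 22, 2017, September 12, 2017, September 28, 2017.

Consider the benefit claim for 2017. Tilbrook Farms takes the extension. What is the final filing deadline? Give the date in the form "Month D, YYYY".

The statutory due date is September 22, 2017.
September 22, 2017 is a Friday and not a listed holiday, so it stands.
The 3 months extension carries September 22, 2017 to December 22, 2017.
December 22, 2017 is a Friday and not a listed holiday, so it stands.
The final due date is December 22, 2017.

December 22, 2017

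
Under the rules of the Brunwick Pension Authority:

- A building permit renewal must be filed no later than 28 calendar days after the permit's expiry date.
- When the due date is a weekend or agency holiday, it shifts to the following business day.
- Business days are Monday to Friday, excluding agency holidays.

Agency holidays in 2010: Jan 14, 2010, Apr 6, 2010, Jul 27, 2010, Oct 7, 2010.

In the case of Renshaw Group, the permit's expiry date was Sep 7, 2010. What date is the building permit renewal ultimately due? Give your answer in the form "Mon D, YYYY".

28 calendar days after Sep 7, 2010 is Oct 5, 2010.
Oct 5, 2010 (Tuesday) is already a business day.
The final due date is Oct 5, 2010.

Oct 5, 2010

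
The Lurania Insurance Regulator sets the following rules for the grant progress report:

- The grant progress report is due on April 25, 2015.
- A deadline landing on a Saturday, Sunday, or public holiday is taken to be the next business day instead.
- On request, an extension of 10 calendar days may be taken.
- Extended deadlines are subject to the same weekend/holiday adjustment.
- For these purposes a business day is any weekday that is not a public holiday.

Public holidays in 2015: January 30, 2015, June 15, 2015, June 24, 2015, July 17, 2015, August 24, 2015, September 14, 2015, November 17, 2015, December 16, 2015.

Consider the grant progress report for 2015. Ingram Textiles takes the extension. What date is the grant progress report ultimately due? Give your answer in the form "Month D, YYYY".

The statutory due date is April 25, 2015.
April 25, 2015 is a Saturday; the next business day is April 27, 2015 (Monday).
Add the 10 calendar-day extension to April 27, 2015: May 7, 2015.
Since May 7, 2015 is a Thursday and not a holiday, the date is unchanged.
Final deadline: May 7, 2015.

May 7, 2015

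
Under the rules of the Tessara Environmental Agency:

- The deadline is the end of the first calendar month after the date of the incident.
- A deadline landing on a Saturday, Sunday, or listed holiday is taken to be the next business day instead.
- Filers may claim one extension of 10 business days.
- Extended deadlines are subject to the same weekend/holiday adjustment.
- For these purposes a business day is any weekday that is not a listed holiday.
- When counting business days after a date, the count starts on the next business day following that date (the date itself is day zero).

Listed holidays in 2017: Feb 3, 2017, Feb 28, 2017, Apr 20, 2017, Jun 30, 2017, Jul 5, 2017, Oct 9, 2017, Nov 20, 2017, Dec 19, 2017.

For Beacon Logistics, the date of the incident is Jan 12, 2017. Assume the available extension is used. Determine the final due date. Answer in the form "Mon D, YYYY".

The first month after Jan 12, 2017 is February 2017, whose last day is Feb 28, 2017.
Because Feb 28, 2017 is a listed holiday, the deadline becomes Mar 1, 2017 (Wednesday).
Applying the 10-business-day extension: 10 business days after Mar 1, 2017 is Mar 15, 2017.
Mar 15, 2017 is a Wednesday and not a listed holiday, so it stands.
So the filing is due Mar 15, 2017.

Mar 15, 2017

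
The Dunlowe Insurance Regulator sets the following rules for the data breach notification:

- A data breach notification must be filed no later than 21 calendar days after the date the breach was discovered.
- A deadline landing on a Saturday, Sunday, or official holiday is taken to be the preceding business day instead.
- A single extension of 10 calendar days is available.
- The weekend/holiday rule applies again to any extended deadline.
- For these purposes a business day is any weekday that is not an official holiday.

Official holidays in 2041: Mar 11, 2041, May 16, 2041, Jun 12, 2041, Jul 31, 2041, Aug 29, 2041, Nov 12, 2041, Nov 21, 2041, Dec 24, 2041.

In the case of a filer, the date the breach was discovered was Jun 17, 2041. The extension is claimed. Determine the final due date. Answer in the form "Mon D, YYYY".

Trigger date Jun 17, 2041 + 21 calendar days = Jul 8, 2041.
Since Jul 8, 2041 is a Monday and not a holiday, the date is unchanged.
Add the 10 calendar-day extension to Jul 8, 2041: Jul 18, 2041.
Jul 18, 2041 (Thursday) is already a business day.
Final deadline: Jul 18, 2041.

Jul 18, 2041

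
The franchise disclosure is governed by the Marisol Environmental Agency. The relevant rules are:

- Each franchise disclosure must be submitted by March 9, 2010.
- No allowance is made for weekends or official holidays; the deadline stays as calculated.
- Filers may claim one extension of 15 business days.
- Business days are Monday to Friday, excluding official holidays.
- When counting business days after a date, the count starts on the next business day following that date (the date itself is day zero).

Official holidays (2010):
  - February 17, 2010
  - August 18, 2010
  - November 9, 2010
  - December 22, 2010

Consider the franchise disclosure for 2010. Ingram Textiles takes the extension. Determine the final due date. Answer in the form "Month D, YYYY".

March 30, 2010

Start from the fixed due date, March 9, 2010.
March 9, 2010 falls on a Tuesday. The rules make no weekend/holiday allowance, so it remains March 9, 2010.
Counting 15 further business days from March 9, 2010 reaches March 30, 2010.
March 30, 2010 falls on a Tuesday. The rules make no weekend/holiday allowance, so it remains March 30, 2010.
Final deadline: March 30, 2010.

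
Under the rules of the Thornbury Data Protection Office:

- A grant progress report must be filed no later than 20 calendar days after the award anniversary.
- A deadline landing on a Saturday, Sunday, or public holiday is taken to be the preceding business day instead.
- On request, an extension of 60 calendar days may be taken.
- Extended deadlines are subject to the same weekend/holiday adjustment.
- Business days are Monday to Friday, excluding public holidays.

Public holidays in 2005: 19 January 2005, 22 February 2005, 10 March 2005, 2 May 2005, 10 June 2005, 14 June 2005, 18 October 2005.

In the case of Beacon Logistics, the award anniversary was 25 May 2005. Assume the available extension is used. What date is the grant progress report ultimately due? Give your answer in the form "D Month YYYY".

20 calendar days after 25 May 2005 is 14 June 2005.
Because 14 June 2005 is a listed holiday, the deadline becomes 13 June 2005 (Monday).
Add the 60 calendar-day extension to 13 June 2005: 12 August 2005.
12 August 2005 is a Friday and not a listed holiday, so it stands.
The final due date is 12 August 2005.

12 August 2005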